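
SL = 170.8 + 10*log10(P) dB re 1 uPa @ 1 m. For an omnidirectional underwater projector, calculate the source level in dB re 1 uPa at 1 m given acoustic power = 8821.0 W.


SL = 170.8 + 10*log10(8821.0) = 170.8 + 39.46 = 210.26

210.26 dB


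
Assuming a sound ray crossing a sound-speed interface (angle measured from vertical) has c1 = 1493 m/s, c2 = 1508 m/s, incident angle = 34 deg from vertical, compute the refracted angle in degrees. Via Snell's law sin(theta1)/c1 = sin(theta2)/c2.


sin(theta2) = (c2/c1)*sin(theta1) = (1508/1493)*sin(34 deg) = 0.56481
theta2 = arcsin(0.56481) = 34.39

34.39 deg


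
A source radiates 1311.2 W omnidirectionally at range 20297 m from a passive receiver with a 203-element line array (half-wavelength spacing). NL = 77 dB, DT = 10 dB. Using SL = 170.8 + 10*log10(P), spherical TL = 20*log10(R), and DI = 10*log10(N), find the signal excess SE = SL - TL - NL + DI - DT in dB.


Step 1: SL = 170.8 + 10*log10(1311.2) = 201.98 dB
Step 2: TL = 20*log10(20297) = 86.15 dB
Step 3: DI = 10*log10(203) = 23.07 dB
Step 4: SE = SL - TL - NL + DI - DT = 201.98 - 86.15 - 77 + 23.07 - 10 = 51.9

51.9 dB


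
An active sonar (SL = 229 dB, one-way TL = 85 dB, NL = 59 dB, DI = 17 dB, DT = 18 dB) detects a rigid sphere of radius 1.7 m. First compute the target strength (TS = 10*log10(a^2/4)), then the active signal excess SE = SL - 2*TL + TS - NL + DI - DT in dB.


Step 1: TS = 10*log10(1.7^2/4) = -1.41 dB
Step 2: SE = SL - 2*TL + TS - NL + DI - DT = 229 - 2*85 + (-1.41) - 59 + 17 - 18 = -2.41

-2.41 dB


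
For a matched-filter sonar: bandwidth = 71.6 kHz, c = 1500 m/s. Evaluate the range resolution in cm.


dR = c/(2*BW) = 1500 / (2 * 71.6e3) = 0.0105 m = 1.05 cm

1.05 cm


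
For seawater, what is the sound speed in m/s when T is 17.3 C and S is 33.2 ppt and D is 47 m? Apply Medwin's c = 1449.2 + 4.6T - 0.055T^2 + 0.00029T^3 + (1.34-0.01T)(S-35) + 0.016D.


c = 1449.2 + 4.6*17.3 - 0.055*17.3^2 + 0.00029*17.3^3 + (1.34 - 0.01*17.3)*(33.2 - 35) + 0.016*47 = 1512.47

1512.47 m/s


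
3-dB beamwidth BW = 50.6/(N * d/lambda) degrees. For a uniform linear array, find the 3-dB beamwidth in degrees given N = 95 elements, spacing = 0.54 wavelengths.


BW = 50.6 / (95 * 0.54) = 50.6 / 51.3 = 0.99

0.99 deg


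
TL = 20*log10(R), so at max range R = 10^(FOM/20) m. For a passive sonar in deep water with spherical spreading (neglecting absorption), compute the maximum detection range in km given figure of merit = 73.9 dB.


4.95 km


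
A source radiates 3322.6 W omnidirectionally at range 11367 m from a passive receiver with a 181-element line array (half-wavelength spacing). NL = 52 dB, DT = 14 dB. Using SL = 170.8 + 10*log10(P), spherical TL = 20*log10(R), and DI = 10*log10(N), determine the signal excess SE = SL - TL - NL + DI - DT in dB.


81.48 dB


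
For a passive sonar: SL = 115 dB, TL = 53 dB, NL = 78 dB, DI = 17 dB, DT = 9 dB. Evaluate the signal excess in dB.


SE = SL - TL - NL + DI - DT = 115 - 53 - 78 + 17 - 9 = -8

-8 dB


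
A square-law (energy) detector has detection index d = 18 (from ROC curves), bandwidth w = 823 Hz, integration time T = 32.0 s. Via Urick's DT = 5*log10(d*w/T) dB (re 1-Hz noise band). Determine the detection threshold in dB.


DT = 5*log10(d*w/T) = 5*log10(18 * 823 / 32.0) = 5*log10(462.94) = 13.33

13.33 dB


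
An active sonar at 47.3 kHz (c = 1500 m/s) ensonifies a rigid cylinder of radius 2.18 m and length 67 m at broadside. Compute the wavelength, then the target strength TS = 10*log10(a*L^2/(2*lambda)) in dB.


Step 1: lambda = c/f = 1500/47300 = 0.03171 m
Step 2: TS = 10*log10(a*L^2/(2*lambda)) = 10*log10(2.18*67^2/(2*0.03171)) = 51.88

51.88 dB


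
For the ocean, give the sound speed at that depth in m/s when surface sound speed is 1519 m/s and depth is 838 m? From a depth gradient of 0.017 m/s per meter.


c = 1519 + 0.017 * 838 = 1533.246

1533.246 m/s


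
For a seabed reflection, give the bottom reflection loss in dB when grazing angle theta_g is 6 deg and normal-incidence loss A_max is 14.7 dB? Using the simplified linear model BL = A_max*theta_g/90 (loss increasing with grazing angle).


BL = A_max * theta_g / 90 = 14.7 * 6 / 90 = 0.98

0.98 dB


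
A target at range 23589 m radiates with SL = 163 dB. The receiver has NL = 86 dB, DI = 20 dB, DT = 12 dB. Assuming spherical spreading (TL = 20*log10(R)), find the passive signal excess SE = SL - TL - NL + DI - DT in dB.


Step 1: TL = 20*log10(23589) = 87.45 dB
Step 2: SE = 163 - 87.45 - 86 + 20 - 12 = -2.45

-2.45 dB


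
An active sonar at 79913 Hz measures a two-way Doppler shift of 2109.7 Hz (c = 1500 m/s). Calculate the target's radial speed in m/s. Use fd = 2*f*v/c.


19.8 m/s


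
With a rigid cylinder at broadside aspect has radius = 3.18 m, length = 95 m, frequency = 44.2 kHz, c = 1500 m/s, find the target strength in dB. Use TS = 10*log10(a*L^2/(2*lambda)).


56.26 dB


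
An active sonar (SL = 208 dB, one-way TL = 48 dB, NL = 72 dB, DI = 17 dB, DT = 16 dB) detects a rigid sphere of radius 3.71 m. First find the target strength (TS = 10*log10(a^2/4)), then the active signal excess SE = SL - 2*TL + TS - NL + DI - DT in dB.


Step 1: TS = 10*log10(3.71^2/4) = 5.37 dB
Step 2: SE = SL - 2*TL + TS - NL + DI - DT = 208 - 2*48 + (5.37) - 72 + 17 - 16 = 46.37

46.37 dB


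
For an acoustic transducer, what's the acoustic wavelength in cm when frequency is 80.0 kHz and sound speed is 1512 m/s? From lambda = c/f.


1.89 cm


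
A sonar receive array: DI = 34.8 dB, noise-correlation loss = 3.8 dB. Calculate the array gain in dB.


AG = DI - L_corr = 34.8 - 3.8 = 31.0

31.0 dB


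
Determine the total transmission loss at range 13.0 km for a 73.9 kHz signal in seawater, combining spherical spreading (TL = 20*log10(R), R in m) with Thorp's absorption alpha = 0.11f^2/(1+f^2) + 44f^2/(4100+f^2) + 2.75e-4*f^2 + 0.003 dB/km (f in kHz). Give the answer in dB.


Step 1 (Thorp): alpha = 0.11*5461.21/(1+5461.21) + 44*5461.21/(4100+5461.21) + 2.75e-4*5461.21 + 0.003 = 26.7469 dB/km
Step 2: TL_spread = 20*log10(13000) = 82.28 dB
Step 3: TL_abs = alpha*R = 26.7469 * 13.0 = 347.71 dB
Step 4: TL_total = 82.28 + 347.71 = 429.99

429.99 dB


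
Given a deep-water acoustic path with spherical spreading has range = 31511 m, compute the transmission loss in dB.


TL = 20*log10(31511) = 89.97

89.97 dB


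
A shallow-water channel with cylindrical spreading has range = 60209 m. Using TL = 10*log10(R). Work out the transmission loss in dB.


47.8 dB


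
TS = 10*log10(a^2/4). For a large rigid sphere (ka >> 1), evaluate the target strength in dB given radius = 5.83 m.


TS = 10*log10(5.83^2 / 4) = 10*log10(8.497225) = 9.29

9.29 dB


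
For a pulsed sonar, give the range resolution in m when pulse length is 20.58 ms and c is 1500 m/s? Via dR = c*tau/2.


dR = c*tau/2 = 1500 * 20.58e-3 / 2 = 15.435

15.435 m


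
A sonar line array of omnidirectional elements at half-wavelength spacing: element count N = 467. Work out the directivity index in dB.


DI = 10*log10(467) = 26.69

26.69 dB


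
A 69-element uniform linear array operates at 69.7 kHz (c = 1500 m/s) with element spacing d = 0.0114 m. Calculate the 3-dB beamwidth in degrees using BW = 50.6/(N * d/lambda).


Step 1: lambda = 1500/69700 = 0.02152 m
Step 2: d/lambda = 0.0114/0.02152 = 0.5297
Step 3: BW = 50.6/(N * d/lambda) = 50.6/(69 * 0.5297) = 1.38

1.38 deg


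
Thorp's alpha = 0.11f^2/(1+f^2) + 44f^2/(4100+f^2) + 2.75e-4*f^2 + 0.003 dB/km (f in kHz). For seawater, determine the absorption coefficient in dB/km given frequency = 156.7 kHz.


f^2 = 24554.89
alpha = 0.11*24554.89/(1+24554.89) + 44*24554.89/(4100+24554.89) + 2.75e-4*24554.89 + 0.003 = 44.57

44.57 dB/km


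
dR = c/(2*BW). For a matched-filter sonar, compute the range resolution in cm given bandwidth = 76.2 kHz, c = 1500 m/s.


0.98 cm


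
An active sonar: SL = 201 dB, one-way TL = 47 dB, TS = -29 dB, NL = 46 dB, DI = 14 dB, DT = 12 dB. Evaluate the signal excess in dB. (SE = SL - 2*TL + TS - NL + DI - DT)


34 dB


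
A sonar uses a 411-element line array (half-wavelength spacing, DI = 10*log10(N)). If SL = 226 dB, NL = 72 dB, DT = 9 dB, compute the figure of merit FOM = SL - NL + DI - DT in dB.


Step 1: DI = 10*log10(411) = 26.14 dB
Step 2: FOM = SL - NL + DI - DT = 226 - 72 + 26.14 - 9 = 171.14

171.14 dB


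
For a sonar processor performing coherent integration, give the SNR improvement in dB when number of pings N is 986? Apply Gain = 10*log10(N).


Gain = 10*log10(986) = 29.94

29.94 dB


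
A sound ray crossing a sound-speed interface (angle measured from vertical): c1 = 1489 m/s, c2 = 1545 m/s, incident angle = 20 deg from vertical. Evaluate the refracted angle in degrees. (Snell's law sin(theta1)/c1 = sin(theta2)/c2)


sin(theta2) = (c2/c1)*sin(theta1) = (1545/1489)*sin(20 deg) = 0.35488
theta2 = arcsin(0.35488) = 20.79

20.79 deg


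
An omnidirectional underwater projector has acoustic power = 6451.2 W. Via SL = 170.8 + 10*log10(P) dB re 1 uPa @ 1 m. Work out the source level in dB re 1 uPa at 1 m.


208.9 dB


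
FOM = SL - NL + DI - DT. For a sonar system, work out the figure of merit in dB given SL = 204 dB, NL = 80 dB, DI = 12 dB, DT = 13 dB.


FOM = SL - NL + DI - DT = 204 - 80 + 12 - 13 = 123

123 dB


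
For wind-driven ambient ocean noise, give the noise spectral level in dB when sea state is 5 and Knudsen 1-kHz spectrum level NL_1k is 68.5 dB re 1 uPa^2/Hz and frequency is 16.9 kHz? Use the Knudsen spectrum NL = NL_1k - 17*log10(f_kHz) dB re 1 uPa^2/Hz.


47.63 dB


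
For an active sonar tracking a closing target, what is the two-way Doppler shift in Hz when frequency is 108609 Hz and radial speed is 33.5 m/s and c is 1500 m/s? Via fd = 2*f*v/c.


fd = 2*f*v/c = 2 * 108609 * 33.5 / 1500 = 4851.2

4851.2 Hz


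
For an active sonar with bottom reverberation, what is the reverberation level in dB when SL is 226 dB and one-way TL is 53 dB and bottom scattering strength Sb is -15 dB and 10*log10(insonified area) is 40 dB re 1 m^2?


RL = SL - 2*TL + Sb + 10*log10(A) = 226 - 2*53 + (-15) + 40 = 145

145 dB


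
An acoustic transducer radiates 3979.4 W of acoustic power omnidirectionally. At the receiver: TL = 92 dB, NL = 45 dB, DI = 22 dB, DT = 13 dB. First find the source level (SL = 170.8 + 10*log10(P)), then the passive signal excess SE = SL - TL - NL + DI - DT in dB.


Step 1: SL = 170.8 + 10*log10(3979.4) = 206.8 dB
Step 2: SE = SL - TL - NL + DI - DT = 206.8 - 92 - 45 + 22 - 13 = 78.8

78.8 dB


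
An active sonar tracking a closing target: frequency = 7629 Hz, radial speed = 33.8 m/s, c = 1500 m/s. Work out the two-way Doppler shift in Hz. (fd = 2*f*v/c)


fd = 2*f*v/c = 2 * 7629 * 33.8 / 1500 = 343.81

343.81 Hz


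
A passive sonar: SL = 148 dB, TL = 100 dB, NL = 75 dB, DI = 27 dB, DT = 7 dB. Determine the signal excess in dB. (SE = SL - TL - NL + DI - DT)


SE = SL - TL - NL + DI - DT = 148 - 100 - 75 + 27 - 7 = -7

-7 dB


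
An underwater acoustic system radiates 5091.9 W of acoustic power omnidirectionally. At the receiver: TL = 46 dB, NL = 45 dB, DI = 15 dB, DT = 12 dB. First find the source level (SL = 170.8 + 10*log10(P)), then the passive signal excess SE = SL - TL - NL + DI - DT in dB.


Step 1: SL = 170.8 + 10*log10(5091.9) = 207.87 dB
Step 2: SE = SL - TL - NL + DI - DT = 207.87 - 46 - 45 + 15 - 12 = 119.87

119.87 dB


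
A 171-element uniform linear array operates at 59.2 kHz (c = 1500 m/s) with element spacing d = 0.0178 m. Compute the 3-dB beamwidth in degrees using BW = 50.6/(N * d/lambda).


Step 1: lambda = 1500/59200 = 0.02534 m
Step 2: d/lambda = 0.0178/0.02534 = 0.7024
Step 3: BW = 50.6/(N * d/lambda) = 50.6/(171 * 0.7024) = 0.42

0.42 deg


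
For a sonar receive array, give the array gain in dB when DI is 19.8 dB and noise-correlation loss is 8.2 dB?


AG = DI - L_corr = 19.8 - 8.2 = 11.6

11.6 dB


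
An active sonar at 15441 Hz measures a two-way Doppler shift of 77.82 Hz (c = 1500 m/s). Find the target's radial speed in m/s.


From fd = 2*f*v/c, v = c*fd/(2*f) = 1500 * 77.82 / (2*15441) = 3.78

3.78 m/s


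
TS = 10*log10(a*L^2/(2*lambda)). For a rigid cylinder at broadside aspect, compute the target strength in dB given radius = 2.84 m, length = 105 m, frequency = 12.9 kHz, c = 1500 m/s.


lambda = 1500/12900 = 0.11628 m
TS = 10*log10(2.84*105^2/(2*0.11628)) = 51.29

51.29 dB


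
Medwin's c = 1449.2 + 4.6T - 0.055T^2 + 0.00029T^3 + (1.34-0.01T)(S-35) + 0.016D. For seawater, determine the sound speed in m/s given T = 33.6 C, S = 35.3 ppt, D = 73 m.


1554.14 m/s


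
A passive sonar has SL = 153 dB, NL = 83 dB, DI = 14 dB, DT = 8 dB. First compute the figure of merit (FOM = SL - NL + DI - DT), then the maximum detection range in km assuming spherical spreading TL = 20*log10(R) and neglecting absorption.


Step 1: FOM = SL - NL + DI - DT = 153 - 83 + 14 - 8 = 76 dB
Step 2: at max range FOM = TL = 20*log10(R), so R = 10^(76/20) = 6309.57 m = 6.31 km

6.31 km


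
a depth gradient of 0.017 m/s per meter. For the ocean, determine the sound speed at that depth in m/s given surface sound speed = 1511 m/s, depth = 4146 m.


1581.482 m/s


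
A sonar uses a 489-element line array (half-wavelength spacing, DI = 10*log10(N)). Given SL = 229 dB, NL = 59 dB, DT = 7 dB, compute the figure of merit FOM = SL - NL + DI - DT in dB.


Step 1: DI = 10*log10(489) = 26.89 dB
Step 2: FOM = SL - NL + DI - DT = 229 - 59 + 26.89 - 7 = 189.89

189.89 dB


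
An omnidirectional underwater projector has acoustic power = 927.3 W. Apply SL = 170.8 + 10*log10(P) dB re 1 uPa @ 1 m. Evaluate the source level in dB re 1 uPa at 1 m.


SL = 170.8 + 10*log10(927.3) = 170.8 + 29.67 = 200.47

200.47 dB


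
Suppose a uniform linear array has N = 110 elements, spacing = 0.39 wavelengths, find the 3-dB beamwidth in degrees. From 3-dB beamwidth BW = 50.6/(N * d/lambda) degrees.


BW = 50.6 / (110 * 0.39) = 50.6 / 42.9 = 1.18

1.18 deg


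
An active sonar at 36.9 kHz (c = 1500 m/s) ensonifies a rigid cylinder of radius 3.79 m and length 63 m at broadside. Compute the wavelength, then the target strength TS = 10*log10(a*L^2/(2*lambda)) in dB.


Step 1: lambda = c/f = 1500/36900 = 0.04065 m
Step 2: TS = 10*log10(a*L^2/(2*lambda)) = 10*log10(3.79*63^2/(2*0.04065)) = 52.67

52.67 dB


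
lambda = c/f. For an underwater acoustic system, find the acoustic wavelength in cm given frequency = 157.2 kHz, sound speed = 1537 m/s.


lambda = c/f = 1537 / 157200 = 0.0098 m = 0.98 cm

0.98 cm


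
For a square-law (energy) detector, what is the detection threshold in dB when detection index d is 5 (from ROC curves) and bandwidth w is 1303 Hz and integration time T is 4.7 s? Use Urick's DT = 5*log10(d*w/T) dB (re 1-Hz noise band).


DT = 5*log10(d*w/T) = 5*log10(5 * 1303 / 4.7) = 5*log10(1386.17) = 15.71

15.71 dB


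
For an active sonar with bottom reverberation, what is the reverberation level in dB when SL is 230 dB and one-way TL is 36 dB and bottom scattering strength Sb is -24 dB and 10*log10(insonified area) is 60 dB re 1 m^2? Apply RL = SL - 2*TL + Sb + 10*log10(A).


RL = SL - 2*TL + Sb + 10*log10(A) = 230 - 2*36 + (-24) + 60 = 194

194 dB


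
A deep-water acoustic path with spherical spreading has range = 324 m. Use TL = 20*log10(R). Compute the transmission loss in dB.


50.21 dB


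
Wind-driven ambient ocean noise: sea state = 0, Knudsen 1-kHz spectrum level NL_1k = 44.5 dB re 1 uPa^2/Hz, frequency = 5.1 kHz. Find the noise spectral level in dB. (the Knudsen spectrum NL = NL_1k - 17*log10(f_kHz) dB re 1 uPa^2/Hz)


NL = NL_1k - 17*log10(f_kHz) = 44.5 - 17*log10(5.1) = 44.5 - (12.03) = 32.47

32.47 dB


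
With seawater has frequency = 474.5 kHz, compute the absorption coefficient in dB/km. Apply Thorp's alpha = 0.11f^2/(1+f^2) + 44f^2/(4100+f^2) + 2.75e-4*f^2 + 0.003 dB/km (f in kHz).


105.242 dB/km


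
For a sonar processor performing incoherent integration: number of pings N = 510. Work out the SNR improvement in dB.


13.54 dB


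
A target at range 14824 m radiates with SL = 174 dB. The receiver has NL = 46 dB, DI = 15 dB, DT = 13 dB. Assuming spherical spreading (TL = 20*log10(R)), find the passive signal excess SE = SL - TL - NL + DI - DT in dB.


Step 1: TL = 20*log10(14824) = 83.42 dB
Step 2: SE = 174 - 83.42 - 46 + 15 - 13 = 46.58

46.58 dB


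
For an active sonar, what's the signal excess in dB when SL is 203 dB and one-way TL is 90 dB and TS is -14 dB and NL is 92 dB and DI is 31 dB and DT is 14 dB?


SE = SL - 2*TL + TS - NL + DI - DT = 203 - 2*90 + (-14) - 92 + 31 - 14 = -66

-66 dB


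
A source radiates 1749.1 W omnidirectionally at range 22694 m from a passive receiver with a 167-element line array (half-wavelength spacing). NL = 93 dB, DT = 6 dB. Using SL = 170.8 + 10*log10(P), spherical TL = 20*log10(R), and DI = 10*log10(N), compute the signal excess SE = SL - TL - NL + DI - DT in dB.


39.34 dB


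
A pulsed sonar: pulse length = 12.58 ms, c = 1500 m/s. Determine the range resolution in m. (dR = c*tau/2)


dR = c*tau/2 = 1500 * 12.58e-3 / 2 = 9.435

9.435 m


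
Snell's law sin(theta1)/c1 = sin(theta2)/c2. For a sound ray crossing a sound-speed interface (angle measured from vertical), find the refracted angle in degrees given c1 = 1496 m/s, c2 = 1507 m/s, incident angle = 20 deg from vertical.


sin(theta2) = (c2/c1)*sin(theta1) = (1507/1496)*sin(20 deg) = 0.34453
theta2 = arcsin(0.34453) = 20.15

20.15 deg


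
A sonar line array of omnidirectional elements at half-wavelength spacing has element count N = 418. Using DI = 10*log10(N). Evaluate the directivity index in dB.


26.21 dB


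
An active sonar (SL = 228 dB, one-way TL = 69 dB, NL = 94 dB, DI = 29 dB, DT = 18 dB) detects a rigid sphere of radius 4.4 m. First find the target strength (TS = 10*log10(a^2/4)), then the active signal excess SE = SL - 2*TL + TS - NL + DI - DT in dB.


Step 1: TS = 10*log10(4.4^2/4) = 6.85 dB
Step 2: SE = SL - 2*TL + TS - NL + DI - DT = 228 - 2*69 + (6.85) - 94 + 29 - 18 = 13.85

13.85 dB


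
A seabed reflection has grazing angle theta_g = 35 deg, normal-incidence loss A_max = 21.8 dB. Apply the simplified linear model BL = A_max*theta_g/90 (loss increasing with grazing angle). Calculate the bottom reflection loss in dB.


BL = A_max * theta_g / 90 = 21.8 * 35 / 90 = 8.48

8.48 dB


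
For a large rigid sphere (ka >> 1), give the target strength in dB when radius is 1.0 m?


TS = 10*log10(1.0^2 / 4) = 10*log10(0.25) = -6.02

-6.02 dB


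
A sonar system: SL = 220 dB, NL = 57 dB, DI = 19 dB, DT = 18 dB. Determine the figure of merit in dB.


FOM = SL - NL + DI - DT = 220 - 57 + 19 - 18 = 164

164 dB


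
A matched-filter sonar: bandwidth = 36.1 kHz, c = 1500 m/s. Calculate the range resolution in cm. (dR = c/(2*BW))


dR = c/(2*BW) = 1500 / (2 * 36.1e3) = 0.0208 m = 2.08 cm

2.08 cm


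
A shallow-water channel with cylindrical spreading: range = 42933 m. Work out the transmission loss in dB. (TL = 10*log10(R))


46.33 dB


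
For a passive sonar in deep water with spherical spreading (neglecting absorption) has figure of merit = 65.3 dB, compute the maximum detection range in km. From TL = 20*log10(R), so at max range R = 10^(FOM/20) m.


At max range FOM = TL, so 20*log10(R) = 65.3
R = 10^(65.3/20) = 1840.77 m = 1.84 km

1.84 km


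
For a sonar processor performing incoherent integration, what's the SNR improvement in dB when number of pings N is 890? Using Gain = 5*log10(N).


Gain = 5*log10(890) = 14.75

14.75 dB


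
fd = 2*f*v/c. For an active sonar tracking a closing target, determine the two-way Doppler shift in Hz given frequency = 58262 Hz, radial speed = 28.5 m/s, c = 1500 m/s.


fd = 2*f*v/c = 2 * 58262 * 28.5 / 1500 = 2213.96

2213.96 Hz


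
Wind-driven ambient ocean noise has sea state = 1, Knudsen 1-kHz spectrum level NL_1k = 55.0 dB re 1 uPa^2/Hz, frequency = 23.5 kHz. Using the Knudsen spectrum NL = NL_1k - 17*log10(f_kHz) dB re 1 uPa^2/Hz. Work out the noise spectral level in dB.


NL = NL_1k - 17*log10(f_kHz) = 55.0 - 17*log10(23.5) = 55.0 - (23.31) = 31.69

31.69 dB


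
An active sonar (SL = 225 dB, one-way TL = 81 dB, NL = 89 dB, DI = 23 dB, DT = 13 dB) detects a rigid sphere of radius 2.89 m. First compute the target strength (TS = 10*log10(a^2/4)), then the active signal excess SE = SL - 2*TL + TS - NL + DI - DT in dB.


Step 1: TS = 10*log10(2.89^2/4) = 3.2 dB
Step 2: SE = SL - 2*TL + TS - NL + DI - DT = 225 - 2*81 + (3.2) - 89 + 23 - 13 = -12.8

-12.8 dB


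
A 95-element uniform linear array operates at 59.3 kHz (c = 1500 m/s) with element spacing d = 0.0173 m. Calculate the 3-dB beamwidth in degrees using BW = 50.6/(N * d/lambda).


Step 1: lambda = 1500/59300 = 0.0253 m
Step 2: d/lambda = 0.0173/0.0253 = 0.6838
Step 3: BW = 50.6/(N * d/lambda) = 50.6/(95 * 0.6838) = 0.78

0.78 deg


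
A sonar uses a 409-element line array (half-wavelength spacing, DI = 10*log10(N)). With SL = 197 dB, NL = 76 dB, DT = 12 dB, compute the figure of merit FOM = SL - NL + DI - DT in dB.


Step 1: DI = 10*log10(409) = 26.12 dB
Step 2: FOM = SL - NL + DI - DT = 197 - 76 + 26.12 - 12 = 135.12

135.12 dB


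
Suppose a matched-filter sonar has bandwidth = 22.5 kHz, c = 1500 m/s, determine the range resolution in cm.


3.33 cm


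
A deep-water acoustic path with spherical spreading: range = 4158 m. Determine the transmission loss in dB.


TL = 20*log10(4158) = 72.38

72.38 dB


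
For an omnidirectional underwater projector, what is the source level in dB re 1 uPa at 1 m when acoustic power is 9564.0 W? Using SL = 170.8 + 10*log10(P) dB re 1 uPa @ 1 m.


210.61 dB


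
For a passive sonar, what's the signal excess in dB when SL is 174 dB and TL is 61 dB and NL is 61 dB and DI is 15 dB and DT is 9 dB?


SE = SL - TL - NL + DI - DT = 174 - 61 - 61 + 15 - 9 = 58

58 dB


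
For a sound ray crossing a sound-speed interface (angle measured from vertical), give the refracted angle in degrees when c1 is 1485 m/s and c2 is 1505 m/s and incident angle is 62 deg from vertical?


63.49 deg


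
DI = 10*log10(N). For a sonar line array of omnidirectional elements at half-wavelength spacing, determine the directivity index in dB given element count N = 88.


DI = 10*log10(88) = 19.44

19.44 dB


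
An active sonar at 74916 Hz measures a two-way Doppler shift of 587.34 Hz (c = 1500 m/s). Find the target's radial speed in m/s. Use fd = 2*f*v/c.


From fd = 2*f*v/c, v = c*fd/(2*f) = 1500 * 587.34 / (2*74916) = 5.88

5.88 m/s


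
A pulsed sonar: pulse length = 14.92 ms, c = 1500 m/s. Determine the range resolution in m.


dR = c*tau/2 = 1500 * 14.92e-3 / 2 = 11.19

11.19 m


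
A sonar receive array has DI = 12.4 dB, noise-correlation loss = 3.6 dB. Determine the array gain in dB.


AG = DI - L_corr = 12.4 - 3.6 = 8.8

8.8 dB


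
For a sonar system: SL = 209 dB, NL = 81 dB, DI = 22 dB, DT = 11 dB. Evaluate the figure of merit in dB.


FOM = SL - NL + DI - DT = 209 - 81 + 22 - 11 = 139

139 dB


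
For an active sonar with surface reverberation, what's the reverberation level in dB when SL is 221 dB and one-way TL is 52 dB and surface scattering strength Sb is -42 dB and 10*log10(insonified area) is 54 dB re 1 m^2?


RL = SL - 2*TL + Sb + 10*log10(A) = 221 - 2*52 + (-42) + 54 = 129

129 dB


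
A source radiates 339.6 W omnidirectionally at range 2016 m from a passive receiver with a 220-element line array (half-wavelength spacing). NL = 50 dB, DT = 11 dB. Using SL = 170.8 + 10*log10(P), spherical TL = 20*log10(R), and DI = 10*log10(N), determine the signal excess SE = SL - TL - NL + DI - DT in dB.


Step 1: SL = 170.8 + 10*log10(339.6) = 196.11 dB
Step 2: TL = 20*log10(2016) = 66.09 dB
Step 3: DI = 10*log10(220) = 23.42 dB
Step 4: SE = SL - TL - NL + DI - DT = 196.11 - 66.09 - 50 + 23.42 - 11 = 92.44

92.44 dB


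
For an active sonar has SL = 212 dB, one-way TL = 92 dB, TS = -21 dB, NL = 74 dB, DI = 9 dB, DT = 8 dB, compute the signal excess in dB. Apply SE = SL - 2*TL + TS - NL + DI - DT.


-66 dB


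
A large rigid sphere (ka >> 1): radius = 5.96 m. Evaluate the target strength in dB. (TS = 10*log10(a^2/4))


TS = 10*log10(5.96^2 / 4) = 10*log10(8.8804) = 9.48

9.48 dB


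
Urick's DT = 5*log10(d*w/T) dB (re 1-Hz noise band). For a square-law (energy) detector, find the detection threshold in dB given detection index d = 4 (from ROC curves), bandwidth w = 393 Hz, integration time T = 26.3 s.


8.88 dB


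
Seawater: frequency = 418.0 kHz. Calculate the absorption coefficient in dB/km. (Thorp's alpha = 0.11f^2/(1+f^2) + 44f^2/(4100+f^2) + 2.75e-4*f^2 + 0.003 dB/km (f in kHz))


91.153 dB/km


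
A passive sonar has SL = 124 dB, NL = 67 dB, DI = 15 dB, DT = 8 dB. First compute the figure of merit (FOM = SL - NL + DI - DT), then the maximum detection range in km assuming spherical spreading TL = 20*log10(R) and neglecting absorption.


Step 1: FOM = SL - NL + DI - DT = 124 - 67 + 15 - 8 = 64 dB
Step 2: at max range FOM = TL = 20*log10(R), so R = 10^(64/20) = 1584.89 m = 1.58 km

1.58 km


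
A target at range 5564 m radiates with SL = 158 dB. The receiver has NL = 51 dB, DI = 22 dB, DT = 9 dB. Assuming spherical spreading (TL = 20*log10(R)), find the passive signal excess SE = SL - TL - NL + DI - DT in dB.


45.09 dB


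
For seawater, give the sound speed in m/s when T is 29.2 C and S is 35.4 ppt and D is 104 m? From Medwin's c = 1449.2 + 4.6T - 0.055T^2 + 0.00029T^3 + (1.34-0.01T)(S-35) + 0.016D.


c = 1449.2 + 4.6*29.2 - 0.055*29.2^2 + 0.00029*29.2^3 + (1.34 - 0.01*29.2)*(35.4 - 35) + 0.016*104 = 1545.93

1545.93 m/s


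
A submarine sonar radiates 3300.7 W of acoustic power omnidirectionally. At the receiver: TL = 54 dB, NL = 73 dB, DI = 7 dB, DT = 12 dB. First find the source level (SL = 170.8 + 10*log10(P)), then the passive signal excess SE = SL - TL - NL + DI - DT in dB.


Step 1: SL = 170.8 + 10*log10(3300.7) = 205.99 dB
Step 2: SE = SL - TL - NL + DI - DT = 205.99 - 54 - 73 + 7 - 12 = 73.99

73.99 dB


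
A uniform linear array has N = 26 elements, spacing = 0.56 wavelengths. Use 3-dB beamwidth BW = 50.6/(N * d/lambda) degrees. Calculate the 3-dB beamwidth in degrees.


3.48 deg


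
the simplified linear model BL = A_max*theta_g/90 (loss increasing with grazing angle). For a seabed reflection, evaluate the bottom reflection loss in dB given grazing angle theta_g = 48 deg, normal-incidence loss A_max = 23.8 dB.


BL = A_max * theta_g / 90 = 23.8 * 48 / 90 = 12.69

12.69 dB


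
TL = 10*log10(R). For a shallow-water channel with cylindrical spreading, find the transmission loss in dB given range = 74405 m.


TL = 10*log10(74405) = 48.72

48.72 dB


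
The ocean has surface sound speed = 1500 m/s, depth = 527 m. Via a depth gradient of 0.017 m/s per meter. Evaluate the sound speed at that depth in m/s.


1508.959 m/s


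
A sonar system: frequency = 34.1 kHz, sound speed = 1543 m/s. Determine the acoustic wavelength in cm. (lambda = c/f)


4.52 cm


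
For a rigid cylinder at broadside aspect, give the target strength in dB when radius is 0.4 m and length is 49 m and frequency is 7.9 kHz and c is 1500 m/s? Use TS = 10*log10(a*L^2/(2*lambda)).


lambda = 1500/7900 = 0.18987 m
TS = 10*log10(0.4*49^2/(2*0.18987)) = 34.03

34.03 dB


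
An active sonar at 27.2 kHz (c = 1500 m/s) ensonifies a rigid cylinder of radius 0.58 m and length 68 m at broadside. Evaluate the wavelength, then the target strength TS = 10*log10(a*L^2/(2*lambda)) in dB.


Step 1: lambda = c/f = 1500/27200 = 0.05515 m
Step 2: TS = 10*log10(a*L^2/(2*lambda)) = 10*log10(0.58*68^2/(2*0.05515)) = 43.86

43.86 dB


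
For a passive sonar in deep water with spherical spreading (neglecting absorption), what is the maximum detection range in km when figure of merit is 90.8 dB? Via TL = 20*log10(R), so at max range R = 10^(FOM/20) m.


At max range FOM = TL, so 20*log10(R) = 90.8
R = 10^(90.8/20) = 34673.69 m = 34.67 km

34.67 km


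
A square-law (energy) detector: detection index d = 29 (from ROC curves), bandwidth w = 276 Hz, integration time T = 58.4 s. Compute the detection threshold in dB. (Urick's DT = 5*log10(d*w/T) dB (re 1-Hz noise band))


10.68 dB


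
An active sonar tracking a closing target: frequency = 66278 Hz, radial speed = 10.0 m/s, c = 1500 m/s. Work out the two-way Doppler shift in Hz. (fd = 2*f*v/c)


fd = 2*f*v/c = 2 * 66278 * 10.0 / 1500 = 883.71

883.71 Hz


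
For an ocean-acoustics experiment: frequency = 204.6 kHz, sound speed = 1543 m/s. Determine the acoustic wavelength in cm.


lambda = c/f = 1543 / 204600 = 0.0075 m = 0.75 cm

0.75 cm


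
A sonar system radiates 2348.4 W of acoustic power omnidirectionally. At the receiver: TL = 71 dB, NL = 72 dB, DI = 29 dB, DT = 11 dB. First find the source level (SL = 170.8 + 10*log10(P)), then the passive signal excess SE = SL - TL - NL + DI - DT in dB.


Step 1: SL = 170.8 + 10*log10(2348.4) = 204.51 dB
Step 2: SE = SL - TL - NL + DI - DT = 204.51 - 71 - 72 + 29 - 11 = 79.51

79.51 dB


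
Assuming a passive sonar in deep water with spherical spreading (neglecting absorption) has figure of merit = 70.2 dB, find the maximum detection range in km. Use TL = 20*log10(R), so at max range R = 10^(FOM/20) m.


3.24 km


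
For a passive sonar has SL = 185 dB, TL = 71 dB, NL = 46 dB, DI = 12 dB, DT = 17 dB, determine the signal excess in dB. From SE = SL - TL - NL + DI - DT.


SE = SL - TL - NL + DI - DT = 185 - 71 - 46 + 12 - 17 = 63

63 dB


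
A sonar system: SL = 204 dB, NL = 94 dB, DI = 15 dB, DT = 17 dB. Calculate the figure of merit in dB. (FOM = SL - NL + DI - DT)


FOM = SL - NL + DI - DT = 204 - 94 + 15 - 17 = 108

108 dB


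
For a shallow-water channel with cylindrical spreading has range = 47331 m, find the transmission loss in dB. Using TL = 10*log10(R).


TL = 10*log10(47331) = 46.75

46.75 dB


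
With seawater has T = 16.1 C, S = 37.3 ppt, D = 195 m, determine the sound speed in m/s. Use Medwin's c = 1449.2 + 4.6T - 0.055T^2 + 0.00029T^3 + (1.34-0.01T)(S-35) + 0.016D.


1516.05 m/s


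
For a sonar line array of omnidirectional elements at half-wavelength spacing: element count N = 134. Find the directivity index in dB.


21.27 dB


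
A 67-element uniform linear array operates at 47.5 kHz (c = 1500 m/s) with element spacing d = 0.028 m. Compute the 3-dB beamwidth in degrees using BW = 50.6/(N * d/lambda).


0.85 deg


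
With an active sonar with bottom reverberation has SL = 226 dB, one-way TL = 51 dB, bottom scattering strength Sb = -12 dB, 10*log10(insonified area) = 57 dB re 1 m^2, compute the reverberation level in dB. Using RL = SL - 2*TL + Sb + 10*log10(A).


RL = SL - 2*TL + Sb + 10*log10(A) = 226 - 2*51 + (-12) + 57 = 169

169 dB


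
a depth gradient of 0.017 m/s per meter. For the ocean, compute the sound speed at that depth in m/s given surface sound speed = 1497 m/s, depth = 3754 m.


1560.818 m/s


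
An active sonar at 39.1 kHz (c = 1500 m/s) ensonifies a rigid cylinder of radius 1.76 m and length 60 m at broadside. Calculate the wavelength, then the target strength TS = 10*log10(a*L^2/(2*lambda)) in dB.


Step 1: lambda = c/f = 1500/39100 = 0.03836 m
Step 2: TS = 10*log10(a*L^2/(2*lambda)) = 10*log10(1.76*60^2/(2*0.03836)) = 49.17

49.17 dB


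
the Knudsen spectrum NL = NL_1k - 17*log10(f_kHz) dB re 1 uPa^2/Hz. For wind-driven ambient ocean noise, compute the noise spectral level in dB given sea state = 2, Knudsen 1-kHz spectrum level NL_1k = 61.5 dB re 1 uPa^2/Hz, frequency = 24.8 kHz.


NL = NL_1k - 17*log10(f_kHz) = 61.5 - 17*log10(24.8) = 61.5 - (23.71) = 37.79

37.79 dB


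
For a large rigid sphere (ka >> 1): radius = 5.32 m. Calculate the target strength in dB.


8.5 dB


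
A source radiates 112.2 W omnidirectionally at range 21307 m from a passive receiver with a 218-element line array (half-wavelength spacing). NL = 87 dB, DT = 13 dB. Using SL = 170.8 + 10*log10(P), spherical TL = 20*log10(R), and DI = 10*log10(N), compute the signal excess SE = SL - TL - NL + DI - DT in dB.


Step 1: SL = 170.8 + 10*log10(112.2) = 191.3 dB
Step 2: TL = 20*log10(21307) = 86.57 dB
Step 3: DI = 10*log10(218) = 23.38 dB
Step 4: SE = SL - TL - NL + DI - DT = 191.3 - 86.57 - 87 + 23.38 - 13 = 28.11

28.11 dB


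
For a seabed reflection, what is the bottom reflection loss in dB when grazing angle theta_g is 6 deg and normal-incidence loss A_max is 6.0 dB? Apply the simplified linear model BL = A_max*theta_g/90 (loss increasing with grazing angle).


BL = A_max * theta_g / 90 = 6.0 * 6 / 90 = 0.4

0.4 dB


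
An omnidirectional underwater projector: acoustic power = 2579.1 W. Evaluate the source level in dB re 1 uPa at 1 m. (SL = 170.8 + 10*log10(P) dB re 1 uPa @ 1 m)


SL = 170.8 + 10*log10(2579.1) = 170.8 + 34.11 = 204.91

204.91 dB


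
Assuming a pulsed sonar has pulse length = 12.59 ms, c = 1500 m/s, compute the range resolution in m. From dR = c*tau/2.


dR = c*tau/2 = 1500 * 12.59e-3 / 2 = 9.4425

9.4425 m


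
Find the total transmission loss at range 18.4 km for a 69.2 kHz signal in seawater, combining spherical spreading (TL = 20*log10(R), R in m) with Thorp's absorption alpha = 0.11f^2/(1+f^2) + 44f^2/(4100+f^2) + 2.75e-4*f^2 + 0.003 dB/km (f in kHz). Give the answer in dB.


547.77 dB


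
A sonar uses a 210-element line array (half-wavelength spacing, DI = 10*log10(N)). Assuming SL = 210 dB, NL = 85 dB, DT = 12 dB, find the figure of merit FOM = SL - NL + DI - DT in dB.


Step 1: DI = 10*log10(210) = 23.22 dB
Step 2: FOM = SL - NL + DI - DT = 210 - 85 + 23.22 - 12 = 136.22

136.22 dB


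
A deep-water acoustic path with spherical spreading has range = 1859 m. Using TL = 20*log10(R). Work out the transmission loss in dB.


TL = 20*log10(1859) = 65.39

65.39 dB


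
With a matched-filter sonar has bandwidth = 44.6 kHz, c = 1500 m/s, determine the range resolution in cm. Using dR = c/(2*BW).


dR = c/(2*BW) = 1500 / (2 * 44.6e3) = 0.0168 m = 1.68 cm

1.68 cm


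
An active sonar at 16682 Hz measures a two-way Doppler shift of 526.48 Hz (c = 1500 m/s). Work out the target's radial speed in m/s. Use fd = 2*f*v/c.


From fd = 2*f*v/c, v = c*fd/(2*f) = 1500 * 526.48 / (2*16682) = 23.67

23.67 m/s


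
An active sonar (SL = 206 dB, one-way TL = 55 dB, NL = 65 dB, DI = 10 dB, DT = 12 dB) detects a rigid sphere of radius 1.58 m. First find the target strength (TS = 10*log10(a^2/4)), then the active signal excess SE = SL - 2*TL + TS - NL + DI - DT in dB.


Step 1: TS = 10*log10(1.58^2/4) = -2.05 dB
Step 2: SE = SL - 2*TL + TS - NL + DI - DT = 206 - 2*55 + (-2.05) - 65 + 10 - 12 = 26.95

26.95 dB


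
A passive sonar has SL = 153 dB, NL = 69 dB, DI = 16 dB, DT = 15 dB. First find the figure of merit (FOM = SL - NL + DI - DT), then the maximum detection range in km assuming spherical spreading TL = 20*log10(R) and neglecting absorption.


Step 1: FOM = SL - NL + DI - DT = 153 - 69 + 16 - 15 = 85 dB
Step 2: at max range FOM = TL = 20*log10(R), so R = 10^(85/20) = 17782.79 m = 17.78 km

17.78 km


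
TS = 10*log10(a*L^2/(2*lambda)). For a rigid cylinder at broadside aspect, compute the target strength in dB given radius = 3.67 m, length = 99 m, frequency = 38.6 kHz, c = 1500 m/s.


lambda = 1500/38600 = 0.03886 m
TS = 10*log10(3.67*99^2/(2*0.03886)) = 56.65

56.65 dB


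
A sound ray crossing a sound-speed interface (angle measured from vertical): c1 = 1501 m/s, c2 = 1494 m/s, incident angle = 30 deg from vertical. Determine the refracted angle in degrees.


sin(theta2) = (c2/c1)*sin(theta1) = (1494/1501)*sin(30 deg) = 0.49767
theta2 = arcsin(0.49767) = 29.85

29.85 deg


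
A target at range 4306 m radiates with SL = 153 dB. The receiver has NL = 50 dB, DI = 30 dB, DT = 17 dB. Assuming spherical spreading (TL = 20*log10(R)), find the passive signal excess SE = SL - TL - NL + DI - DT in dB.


43.32 dB


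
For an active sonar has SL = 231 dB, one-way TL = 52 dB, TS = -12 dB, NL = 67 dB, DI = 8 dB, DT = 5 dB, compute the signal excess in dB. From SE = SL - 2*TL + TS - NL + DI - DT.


SE = SL - 2*TL + TS - NL + DI - DT = 231 - 2*52 + (-12) - 67 + 8 - 5 = 51

51 dB


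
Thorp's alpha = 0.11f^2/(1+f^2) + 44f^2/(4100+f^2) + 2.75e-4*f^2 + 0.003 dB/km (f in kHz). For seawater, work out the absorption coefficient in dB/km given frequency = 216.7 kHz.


53.494 dB/km


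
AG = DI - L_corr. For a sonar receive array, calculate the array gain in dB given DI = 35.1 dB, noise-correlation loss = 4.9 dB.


AG = DI - L_corr = 35.1 - 4.9 = 30.2

30.2 dB


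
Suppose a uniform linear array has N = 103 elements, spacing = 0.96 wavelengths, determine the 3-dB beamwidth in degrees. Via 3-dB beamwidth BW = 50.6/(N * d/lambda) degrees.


BW = 50.6 / (103 * 0.96) = 50.6 / 98.88 = 0.51

0.51 deg


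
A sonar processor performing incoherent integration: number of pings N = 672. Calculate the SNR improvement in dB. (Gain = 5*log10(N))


14.14 dB


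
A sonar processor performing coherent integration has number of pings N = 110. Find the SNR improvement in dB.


Gain = 10*log10(110) = 20.41

20.41 dB


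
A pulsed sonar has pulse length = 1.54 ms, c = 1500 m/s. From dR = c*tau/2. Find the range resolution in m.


dR = c*tau/2 = 1500 * 1.54e-3 / 2 = 1.155

1.155 m


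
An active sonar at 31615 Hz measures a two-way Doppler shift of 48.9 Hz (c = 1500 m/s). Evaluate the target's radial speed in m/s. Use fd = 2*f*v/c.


From fd = 2*f*v/c, v = c*fd/(2*f) = 1500 * 48.9 / (2*31615) = 1.16

1.16 m/s


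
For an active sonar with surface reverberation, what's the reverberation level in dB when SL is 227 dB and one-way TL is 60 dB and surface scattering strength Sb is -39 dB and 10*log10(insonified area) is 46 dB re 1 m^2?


114 dB


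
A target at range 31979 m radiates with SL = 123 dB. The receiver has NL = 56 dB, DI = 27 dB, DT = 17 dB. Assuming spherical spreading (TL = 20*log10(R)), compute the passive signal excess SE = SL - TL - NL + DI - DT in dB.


Step 1: TL = 20*log10(31979) = 90.1 dB
Step 2: SE = 123 - 90.1 - 56 + 27 - 17 = -13.1

-13.1 dB


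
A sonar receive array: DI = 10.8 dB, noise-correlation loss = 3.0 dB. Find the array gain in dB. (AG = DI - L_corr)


AG = DI - L_corr = 10.8 - 3.0 = 7.8

7.8 dB


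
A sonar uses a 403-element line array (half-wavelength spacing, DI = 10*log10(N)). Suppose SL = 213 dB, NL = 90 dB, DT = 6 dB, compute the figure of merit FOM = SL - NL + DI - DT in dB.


Step 1: DI = 10*log10(403) = 26.05 dB
Step 2: FOM = SL - NL + DI - DT = 213 - 90 + 26.05 - 6 = 143.05

143.05 dB


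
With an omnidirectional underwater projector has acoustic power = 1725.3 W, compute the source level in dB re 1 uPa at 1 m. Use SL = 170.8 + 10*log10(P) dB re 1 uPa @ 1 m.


203.17 dB


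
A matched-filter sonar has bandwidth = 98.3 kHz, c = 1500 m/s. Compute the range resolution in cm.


dR = c/(2*BW) = 1500 / (2 * 98.3e3) = 0.0076 m = 0.76 cm

0.76 cm


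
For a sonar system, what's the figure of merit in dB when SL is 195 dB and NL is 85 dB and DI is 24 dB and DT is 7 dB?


127 dB


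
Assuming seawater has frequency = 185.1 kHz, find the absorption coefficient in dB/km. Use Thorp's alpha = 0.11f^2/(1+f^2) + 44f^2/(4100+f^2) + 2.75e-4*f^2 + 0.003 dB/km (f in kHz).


48.832 dB/km


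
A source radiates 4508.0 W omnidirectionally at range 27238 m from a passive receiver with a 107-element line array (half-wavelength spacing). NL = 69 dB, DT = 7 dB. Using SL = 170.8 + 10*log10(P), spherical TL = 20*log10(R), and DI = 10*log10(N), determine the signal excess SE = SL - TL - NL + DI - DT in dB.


Step 1: SL = 170.8 + 10*log10(4508.0) = 207.34 dB
Step 2: TL = 20*log10(27238) = 88.7 dB
Step 3: DI = 10*log10(107) = 20.29 dB
Step 4: SE = SL - TL - NL + DI - DT = 207.34 - 88.7 - 69 + 20.29 - 7 = 62.93

62.93 dB
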